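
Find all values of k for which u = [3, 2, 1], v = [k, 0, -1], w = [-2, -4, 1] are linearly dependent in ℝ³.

k = -4/3

The vectors are dependent exactly when the determinant of the matrix with rows u, v, w vanishes.
Cofactor expansion gives det = -6*k - 8.
Solving -6*k - 8 = 0 yields k = -4/3.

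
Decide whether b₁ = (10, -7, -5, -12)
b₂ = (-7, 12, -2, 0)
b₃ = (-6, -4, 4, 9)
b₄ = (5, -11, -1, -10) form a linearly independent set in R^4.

Form the 4×4 matrix with these as columns; its determinant is 2474.
A nonzero determinant means the columns are linearly independent.

linearly independent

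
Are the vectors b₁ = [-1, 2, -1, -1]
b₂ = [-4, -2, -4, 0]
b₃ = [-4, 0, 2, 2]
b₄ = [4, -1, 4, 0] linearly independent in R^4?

linearly independent

Row-reduce the matrix whose columns are b₁, b₂, b₃, b₄.
The reduction yields 4 nonzero rows, so the rank is 4.
Since rank = 4 (the number of vectors), the set is linearly independent.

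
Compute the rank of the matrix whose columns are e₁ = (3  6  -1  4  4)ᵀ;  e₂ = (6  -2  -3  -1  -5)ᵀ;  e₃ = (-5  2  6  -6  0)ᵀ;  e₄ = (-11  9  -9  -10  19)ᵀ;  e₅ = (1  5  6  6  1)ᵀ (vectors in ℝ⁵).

Row-reduce the 5×5 matrix with these as rows.
Reduction leaves 4 leading entries, giving rank 4.

rank 4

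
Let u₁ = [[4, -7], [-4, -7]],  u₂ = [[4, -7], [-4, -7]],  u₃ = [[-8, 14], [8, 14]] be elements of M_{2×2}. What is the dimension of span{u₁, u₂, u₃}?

Pass to coordinate vectors with respect to the basis {E₁₁, E₁₂, E₂₁, E₂₂}.
Apply Gaussian elimination to the matrix whose rows are u₁, u₂, u₃.
There is 1 pivot column, so rank = 1.

dim = 1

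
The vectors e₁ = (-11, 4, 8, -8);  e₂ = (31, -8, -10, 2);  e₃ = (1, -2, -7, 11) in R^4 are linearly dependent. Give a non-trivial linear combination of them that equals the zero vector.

3e₁ + e₂ + 2e₃ = 0

Write the vectors as columns of a matrix and find a nonzero vector in its null space.
A generator of the null space is (3, 1, 2).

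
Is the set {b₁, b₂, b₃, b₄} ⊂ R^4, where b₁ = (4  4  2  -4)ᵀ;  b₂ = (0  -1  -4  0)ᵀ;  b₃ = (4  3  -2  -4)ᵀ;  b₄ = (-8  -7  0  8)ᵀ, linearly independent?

linearly dependent

The matrix [b₁|b₂|b₃|b₄] has determinant 0.
A zero determinant means the columns are linearly dependent.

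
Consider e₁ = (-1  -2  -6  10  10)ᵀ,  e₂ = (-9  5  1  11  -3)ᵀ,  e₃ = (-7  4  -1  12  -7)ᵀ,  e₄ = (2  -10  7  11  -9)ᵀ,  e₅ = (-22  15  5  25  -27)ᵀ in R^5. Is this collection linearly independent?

linearly dependent

The matrix [e₁|e₂|e₃|e₄|e₅] has determinant 0.
A zero determinant means the columns are linearly dependent.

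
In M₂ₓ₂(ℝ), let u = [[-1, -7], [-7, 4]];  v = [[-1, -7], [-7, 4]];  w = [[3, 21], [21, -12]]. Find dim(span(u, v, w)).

Pass to coordinate vectors with respect to the basis {E₁₁, E₁₂, E₂₁, E₂₂}.
Apply Gaussian elimination to the matrix whose rows are u, v, w.
There is 1 pivot column, so rank = 1.

1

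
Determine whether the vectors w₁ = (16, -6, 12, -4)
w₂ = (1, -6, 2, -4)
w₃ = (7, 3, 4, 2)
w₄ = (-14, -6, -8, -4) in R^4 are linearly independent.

linearly dependent

Place the vectors as rows of a 4×4 matrix and reduce to echelon form.
The reduction yields 2 nonzero rows, so the rank is 2.
Since rank 2 < 4, the set is linearly dependent.
Indeed w₁ - 2w₂ - 2w₃ = 0.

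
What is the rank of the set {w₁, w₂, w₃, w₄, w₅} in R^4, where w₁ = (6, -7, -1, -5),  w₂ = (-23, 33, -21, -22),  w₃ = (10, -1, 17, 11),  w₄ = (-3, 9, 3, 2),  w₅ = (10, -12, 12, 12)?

Apply Gaussian elimination to the matrix whose rows are w₁, w₂, w₃, w₄, w₅.
There are 3 pivot columns, so rank = 3.
(With 5 elements in a 4-dimensional space the rank is at most 4.)

3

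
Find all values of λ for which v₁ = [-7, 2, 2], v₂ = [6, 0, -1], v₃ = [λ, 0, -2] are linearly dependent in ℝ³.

λ = 12

The set is linearly dependent precisely when det[v₁; v₂; v₃] = 0.
The determinant works out to 24 - 2*λ.
Solving 24 - 2*λ = 0 yields λ = 12.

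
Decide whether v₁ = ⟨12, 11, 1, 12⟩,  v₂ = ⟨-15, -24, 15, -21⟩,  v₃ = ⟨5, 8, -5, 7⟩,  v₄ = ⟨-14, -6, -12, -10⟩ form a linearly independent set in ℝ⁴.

The matrix [v₁|v₂|v₃|v₄] has determinant 0.
A zero determinant means the columns are linearly dependent.
Indeed v₂ + 3v₃ = 0.

linearly dependent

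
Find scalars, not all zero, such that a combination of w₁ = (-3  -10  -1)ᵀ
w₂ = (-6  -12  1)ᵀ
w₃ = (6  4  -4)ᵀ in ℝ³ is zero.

Solve the homogeneous system with w₁, w₂, w₃ as columns by row-reducing the coefficient matrix.
One solution (up to scaling) is (2, -2, -1).

2w₁ - 2w₂ - w₃ = 0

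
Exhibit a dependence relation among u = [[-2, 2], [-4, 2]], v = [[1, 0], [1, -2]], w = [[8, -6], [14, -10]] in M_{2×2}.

3u - 2v + w = 0

Take coordinates with respect to {E₁₁, E₁₂, E₂₁, E₂₂}.
Set up α₁u + … + α₃w = 0 and solve the homogeneous system.
One solution (up to scaling) is (3, -2, 1).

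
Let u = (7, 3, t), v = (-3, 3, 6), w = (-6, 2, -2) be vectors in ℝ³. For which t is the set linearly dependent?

The vectors are dependent exactly when the determinant of the matrix with rows u, v, w vanishes.
Cofactor expansion gives det = 12*t - 252.
Solving 12*t - 252 = 0 yields t = 21.

t = 21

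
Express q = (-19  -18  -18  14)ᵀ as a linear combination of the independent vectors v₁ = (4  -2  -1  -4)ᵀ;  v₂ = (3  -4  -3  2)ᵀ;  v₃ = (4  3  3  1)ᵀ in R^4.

Since v₁, v₂, v₃ are independent, the coefficients expressing q are uniquely determined by a linear system.
Back-substitution yields (c₁, c₂, c₃) = (-3, 3, -4).

q = -3v₁ + 3v₂ - 4v₃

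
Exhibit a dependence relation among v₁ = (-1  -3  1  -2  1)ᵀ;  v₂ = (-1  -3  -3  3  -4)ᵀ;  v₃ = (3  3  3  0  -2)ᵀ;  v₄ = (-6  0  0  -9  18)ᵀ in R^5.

Set up α₁v₁ + … + α₄v₄ = 0 and solve the homogeneous system.
The free variable yields coefficients (0, 3, 3, 1) (any nonzero multiple also works).

3v₂ + 3v₃ + v₄ = 0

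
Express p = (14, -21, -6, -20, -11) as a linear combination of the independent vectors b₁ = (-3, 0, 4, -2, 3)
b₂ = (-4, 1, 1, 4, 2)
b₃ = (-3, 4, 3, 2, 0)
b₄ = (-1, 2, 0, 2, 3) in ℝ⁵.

p = b₁ - b₂ - 3b₃ - 4b₄

Solve the system with b₁, b₂, b₃, b₄ as columns and p as the right-hand side.
The system has the unique solution (a₁, …, a₄) = (1, -1, -3, -4).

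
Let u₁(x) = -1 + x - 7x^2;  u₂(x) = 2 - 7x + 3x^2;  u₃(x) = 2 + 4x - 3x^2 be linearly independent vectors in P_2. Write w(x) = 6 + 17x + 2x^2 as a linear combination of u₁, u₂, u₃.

Work in coordinates with respect to the standard basis {1, x, x^2}.
Write w = c₁u₁ + … + c₃u₃ and equate components.
Row-reducing the augmented matrix gives the unique coefficients (c₁, c₂, c₃) = (-2, -1, 3).

w = -2u₁ - u₂ + 3u₃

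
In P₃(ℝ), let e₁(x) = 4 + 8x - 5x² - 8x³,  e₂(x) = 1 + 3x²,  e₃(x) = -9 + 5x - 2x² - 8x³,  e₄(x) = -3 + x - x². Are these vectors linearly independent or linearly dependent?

Take coordinates with respect to the standard basis {1, x, …, x³}.
Place the vectors as rows of a 4×4 matrix and reduce to echelon form.
The reduction yields 4 nonzero rows, so the rank is 4.
Since rank = 4 (the number of vectors), the set is linearly independent.

linearly independent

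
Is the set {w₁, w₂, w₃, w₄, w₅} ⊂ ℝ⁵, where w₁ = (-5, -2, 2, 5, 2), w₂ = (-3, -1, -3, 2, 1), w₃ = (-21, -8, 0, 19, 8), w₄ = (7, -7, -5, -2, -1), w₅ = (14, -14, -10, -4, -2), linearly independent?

linearly dependent

One vector is a scalar multiple of another, so the set is dependent.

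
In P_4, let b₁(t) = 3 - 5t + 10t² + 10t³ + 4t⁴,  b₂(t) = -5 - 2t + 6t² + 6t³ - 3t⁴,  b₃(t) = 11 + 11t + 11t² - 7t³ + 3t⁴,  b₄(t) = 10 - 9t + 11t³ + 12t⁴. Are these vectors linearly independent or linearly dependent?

linearly independent

Take coordinates with respect to the standard basis {1, t, …, t⁴}.
Row-reduce the matrix whose columns are b₁, b₂, b₃, b₄.
The reduction yields 4 nonzero rows, so the rank is 4.
Since rank = 4 (the number of vectors), the set is linearly independent.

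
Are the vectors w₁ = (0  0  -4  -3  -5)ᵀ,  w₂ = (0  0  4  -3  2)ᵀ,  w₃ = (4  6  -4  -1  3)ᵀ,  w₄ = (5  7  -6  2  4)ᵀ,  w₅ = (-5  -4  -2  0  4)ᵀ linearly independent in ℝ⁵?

linearly independent

Form the 5×5 matrix with these as columns; its determinant is -528.
A nonzero determinant means the columns are linearly independent.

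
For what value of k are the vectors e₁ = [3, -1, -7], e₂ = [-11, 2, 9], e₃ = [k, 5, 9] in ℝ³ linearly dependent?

The set is linearly dependent precisely when det[e₁; e₂; e₃] = 0.
The determinant works out to 5*k + 205.
Solving 5*k + 205 = 0 yields k = -41.

k = -41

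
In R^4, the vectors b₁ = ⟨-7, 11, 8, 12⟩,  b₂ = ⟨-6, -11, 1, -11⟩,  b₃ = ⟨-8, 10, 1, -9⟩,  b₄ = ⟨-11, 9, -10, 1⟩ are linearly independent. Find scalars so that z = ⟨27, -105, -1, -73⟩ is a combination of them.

z = -3b₁ + 4b₂ - b₃ - 2b₄

Set up the augmented matrix [b₁ | b₂ | b₃ | b₄ | z] and row-reduce.
Row-reducing the augmented matrix gives the unique coefficients (a₁, …, a₄) = (-3, 4, -1, -2).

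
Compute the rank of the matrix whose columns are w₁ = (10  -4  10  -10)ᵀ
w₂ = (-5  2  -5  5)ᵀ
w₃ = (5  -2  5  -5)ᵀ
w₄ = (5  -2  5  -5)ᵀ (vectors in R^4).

Row-reduce the 4×4 matrix with these as rows.
Exactly 1 pivot survives; hence the rank is 1.

1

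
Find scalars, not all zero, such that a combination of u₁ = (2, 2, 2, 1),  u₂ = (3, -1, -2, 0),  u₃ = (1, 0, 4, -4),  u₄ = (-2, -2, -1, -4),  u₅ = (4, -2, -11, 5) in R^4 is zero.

Set up α₁u₁ + … + α₅u₅ = 0 and solve the homogeneous system.
One solution (up to scaling) is (1, 2, -2, 1, -1).

u₁ + 2u₂ - 2u₃ + u₄ - u₅ = 0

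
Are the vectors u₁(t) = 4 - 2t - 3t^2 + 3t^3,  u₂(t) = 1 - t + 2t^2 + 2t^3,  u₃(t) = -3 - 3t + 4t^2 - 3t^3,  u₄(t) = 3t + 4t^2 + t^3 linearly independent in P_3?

linearly independent

Write each element as a coordinate vector in ℝ⁴ using {1, t, …, t^3}.
Row-reduce the matrix whose columns are u₁, u₂, u₃, u₄.
The reduction yields 4 nonzero rows, so the rank is 4.
Since rank = 4 (the number of vectors), the set is linearly independent.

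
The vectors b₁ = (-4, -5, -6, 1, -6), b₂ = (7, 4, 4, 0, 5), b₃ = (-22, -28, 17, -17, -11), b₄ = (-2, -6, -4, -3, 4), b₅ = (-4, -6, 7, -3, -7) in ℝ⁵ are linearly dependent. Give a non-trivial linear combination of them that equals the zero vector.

Set up α₁b₁ + … + α₅b₅ = 0 and solve the homogeneous system.
A generator of the null space is (2, 2, 1, -2, -3).

2b₁ + 2b₂ + b₃ - 2b₄ - 3b₅ = 0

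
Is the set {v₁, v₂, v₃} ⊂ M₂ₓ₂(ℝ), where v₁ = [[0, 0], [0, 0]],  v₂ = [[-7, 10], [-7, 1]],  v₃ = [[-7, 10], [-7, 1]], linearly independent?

linearly dependent

Write each element as a coordinate vector in ℝ⁴ using {E₁₁, E₁₂, E₂₁, E₂₂}.
One of the vectors is the zero vector, so the set is linearly dependent.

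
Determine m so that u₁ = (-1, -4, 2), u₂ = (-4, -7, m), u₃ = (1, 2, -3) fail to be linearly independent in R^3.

m = 25/2

The vectors are dependent exactly when the determinant of the matrix with rows u₁, u₂, u₃ vanishes.
Cofactor expansion gives det = 25 - 2*m.
This vanishes exactly when m = 25/2.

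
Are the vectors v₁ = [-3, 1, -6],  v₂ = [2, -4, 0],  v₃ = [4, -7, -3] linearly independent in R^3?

Row-reduce the matrix whose columns are v₁, v₂, v₃.
The reduction yields 3 nonzero rows, so the rank is 3.
Since rank = 3 (the number of vectors), the set is linearly independent.

linearly independent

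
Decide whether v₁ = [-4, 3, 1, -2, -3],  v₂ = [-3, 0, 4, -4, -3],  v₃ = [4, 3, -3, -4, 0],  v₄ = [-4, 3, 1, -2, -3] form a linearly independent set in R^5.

Two of the vectors are equal, giving an immediate dependence.

linearly dependent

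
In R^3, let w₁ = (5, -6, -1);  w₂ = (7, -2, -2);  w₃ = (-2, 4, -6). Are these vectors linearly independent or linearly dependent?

Form the 3×3 matrix with these as columns; its determinant is -200.
A nonzero determinant means the columns are linearly independent.

linearly independent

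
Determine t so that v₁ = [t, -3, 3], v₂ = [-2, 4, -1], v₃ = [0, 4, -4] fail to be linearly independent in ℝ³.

Place the vectors as rows of a 3×3 matrix; dependence ⇔ determinant zero.
Expanding, det = -12*t.
This vanishes exactly when t = 0.

t = 0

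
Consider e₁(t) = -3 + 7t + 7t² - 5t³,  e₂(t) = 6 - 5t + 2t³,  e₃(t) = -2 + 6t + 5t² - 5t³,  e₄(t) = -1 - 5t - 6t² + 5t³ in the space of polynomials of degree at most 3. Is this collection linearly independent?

linearly independent

Take coordinates with respect to the standard basis {1, t, …, t³}.
Row-reduce the matrix whose columns are e₁, e₂, e₃, e₄.
The reduction yields 4 nonzero rows, so the rank is 4.
Since rank = 4 (the number of vectors), the set is linearly independent.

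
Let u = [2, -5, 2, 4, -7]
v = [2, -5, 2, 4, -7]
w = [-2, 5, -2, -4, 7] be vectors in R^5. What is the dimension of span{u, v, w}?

dim = 1

Form the matrix with u, v, w as columns and reduce.
Exactly 1 pivot survives; hence the rank is 1.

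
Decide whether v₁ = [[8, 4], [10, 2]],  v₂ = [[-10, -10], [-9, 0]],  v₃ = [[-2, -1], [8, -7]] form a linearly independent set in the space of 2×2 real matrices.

Take coordinates with respect to the standard basis {E₁₁, E₁₂, E₂₁, E₂₂}.
Place the vectors as rows of a 3×4 matrix and reduce to echelon form.
The reduction yields 3 nonzero rows, so the rank is 3.
Since rank = 3 (the number of vectors), the set is linearly independent.

linearly independent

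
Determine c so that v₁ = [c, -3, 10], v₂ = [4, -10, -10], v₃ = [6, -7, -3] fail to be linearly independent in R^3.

c = 58/5

The vectors are dependent exactly when the determinant of the matrix with rows v₁, v₂, v₃ vanishes.
The determinant works out to 464 - 40*c.
Setting this to zero gives c = 58/5.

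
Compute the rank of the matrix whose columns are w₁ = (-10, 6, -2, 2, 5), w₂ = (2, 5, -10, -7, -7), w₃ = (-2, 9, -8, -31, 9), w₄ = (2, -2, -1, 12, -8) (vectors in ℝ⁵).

Put the 5×4 matrix [w₁|w₂|w₃|w₄] into echelon form.
There are 3 pivot columns, so rank = 3.

rank 3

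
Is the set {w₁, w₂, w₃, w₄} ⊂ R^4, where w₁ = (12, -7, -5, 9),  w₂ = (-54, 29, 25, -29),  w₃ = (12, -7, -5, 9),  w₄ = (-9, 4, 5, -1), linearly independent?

Two of the vectors are equal, giving an immediate dependence.

linearly dependent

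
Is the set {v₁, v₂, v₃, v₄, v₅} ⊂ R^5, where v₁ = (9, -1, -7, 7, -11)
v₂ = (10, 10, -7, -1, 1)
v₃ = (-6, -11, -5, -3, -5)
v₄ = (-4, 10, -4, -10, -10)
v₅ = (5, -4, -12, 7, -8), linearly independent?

The matrix [v₁|v₂|v₃|v₄|v₅] has determinant -179034.
A nonzero determinant means the columns are linearly independent.

linearly independent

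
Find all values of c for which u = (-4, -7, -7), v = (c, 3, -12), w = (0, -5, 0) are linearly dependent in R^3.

The set is linearly dependent precisely when det[u; v; w] = 0.
The determinant works out to 35*c + 240.
Setting this to zero gives c = -48/7.

c = -48/7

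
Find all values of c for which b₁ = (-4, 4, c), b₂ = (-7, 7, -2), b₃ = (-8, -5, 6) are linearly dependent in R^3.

The vectors are dependent exactly when the determinant of the matrix with rows b₁, b₂, b₃ vanishes.
Cofactor expansion gives det = 91*c + 104.
This vanishes exactly when c = -8/7.

c = -8/7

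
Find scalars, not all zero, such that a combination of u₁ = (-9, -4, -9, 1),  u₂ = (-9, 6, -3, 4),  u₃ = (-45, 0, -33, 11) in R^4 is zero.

3u₁ + 2u₂ - u₃ = 0

Solve the homogeneous system with u₁, u₂, u₃ as columns by row-reducing the coefficient matrix.
One solution (up to scaling) is (3, 2, -1).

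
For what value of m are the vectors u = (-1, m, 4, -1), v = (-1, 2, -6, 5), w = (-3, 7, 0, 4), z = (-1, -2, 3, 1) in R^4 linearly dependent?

m = 20/9

Dependence holds iff the 4×4 matrix [u v w z] is singular.
Expanding, det = 27*m - 60.
Setting this to zero gives m = 20/9.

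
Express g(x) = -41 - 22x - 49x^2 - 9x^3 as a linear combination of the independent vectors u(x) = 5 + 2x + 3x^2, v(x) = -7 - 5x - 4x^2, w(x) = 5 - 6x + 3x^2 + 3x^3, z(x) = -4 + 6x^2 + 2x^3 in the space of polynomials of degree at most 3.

g = -4u + 4v - w - 3z

Take coordinate vectors relative to {1, x, …, x^3}.
Solve the system with u, v, w, z as columns and g as the right-hand side.
Back-substitution yields (α₁, …, α₄) = (-4, 4, -1, -3).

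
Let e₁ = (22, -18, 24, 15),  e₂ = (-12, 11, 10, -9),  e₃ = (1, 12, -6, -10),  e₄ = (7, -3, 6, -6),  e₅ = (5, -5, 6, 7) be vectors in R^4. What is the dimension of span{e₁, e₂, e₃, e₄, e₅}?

dim = 4

Row-reduce the 5×4 matrix with these as rows.
Reduction leaves 4 leading entries, giving rank 4.
(With 5 elements in a 4-dimensional space the rank is at most 4.)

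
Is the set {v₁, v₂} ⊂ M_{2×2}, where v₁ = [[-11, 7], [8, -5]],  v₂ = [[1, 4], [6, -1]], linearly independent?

Write each element as a coordinate vector in ℝ⁴ using {E₁₁, E₁₂, E₂₁, E₂₂}.
Place the vectors as rows of a 2×4 matrix and reduce to echelon form.
The reduction yields 2 nonzero rows, so the rank is 2.
Since rank = 2 (the number of vectors), the set is linearly independent.

linearly independent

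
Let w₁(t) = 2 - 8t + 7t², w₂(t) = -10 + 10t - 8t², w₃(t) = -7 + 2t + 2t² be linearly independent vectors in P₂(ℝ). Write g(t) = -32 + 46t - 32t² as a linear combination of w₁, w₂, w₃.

Identify each element with its coordinate vector in ℝ³ via {1, t, t²}.
Solve the system with w₁, w₂, w₃ as columns and g as the right-hand side.
The system has the unique solution (a₁, a₂, a₃) = (-4, 1, 2).

g = -4w₁ + w₂ + 2w₃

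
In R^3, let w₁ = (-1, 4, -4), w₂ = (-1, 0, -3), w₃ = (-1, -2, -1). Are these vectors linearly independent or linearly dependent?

linearly independent

Place the vectors as rows of a 3×3 matrix and reduce to echelon form.
The reduction yields 3 nonzero rows, so the rank is 3.
Since rank = 3 (the number of vectors), the set is linearly independent.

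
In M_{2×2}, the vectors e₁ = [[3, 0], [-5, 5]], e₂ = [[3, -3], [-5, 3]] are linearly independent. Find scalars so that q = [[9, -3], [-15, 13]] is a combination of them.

q = 2e₁ + e₂

Work in coordinates with respect to the standard basis {E₁₁, E₁₂, E₂₁, E₂₂}.
Solve the system with e₁, e₂ as columns and q as the right-hand side.
The system has the unique solution (c₁, c₂) = (2, 1).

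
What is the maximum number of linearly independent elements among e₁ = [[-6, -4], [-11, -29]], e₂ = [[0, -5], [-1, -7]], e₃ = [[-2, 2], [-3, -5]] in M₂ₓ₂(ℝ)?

Pass to coordinate vectors with respect to the basis {E₁₁, E₁₂, E₂₁, E₂₂}.
Put the 4×3 matrix [e₁|e₂|e₃] into echelon form.
Exactly 2 pivots survive; hence the rank is 2.

2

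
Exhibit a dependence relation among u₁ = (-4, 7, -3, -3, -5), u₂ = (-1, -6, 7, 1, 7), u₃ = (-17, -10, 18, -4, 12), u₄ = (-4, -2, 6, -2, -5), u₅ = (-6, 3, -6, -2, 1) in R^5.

Set up α₁u₁ + … + α₅u₅ = 0 and solve the homogeneous system.
One solution (up to scaling) is (1, 3, -1, 1, 1).

u₁ + 3u₂ - u₃ + u₄ + u₅ = 0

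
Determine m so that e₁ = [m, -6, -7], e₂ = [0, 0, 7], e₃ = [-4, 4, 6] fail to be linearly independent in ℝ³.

The set is linearly dependent precisely when det[e₁; e₂; e₃] = 0.
Cofactor expansion gives det = 168 - 28*m.
This vanishes exactly when m = 6.

m = 6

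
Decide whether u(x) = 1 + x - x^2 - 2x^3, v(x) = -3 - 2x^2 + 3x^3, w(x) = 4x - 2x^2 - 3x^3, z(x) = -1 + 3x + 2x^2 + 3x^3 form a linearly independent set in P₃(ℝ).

Write each element as a coordinate vector in ℝ⁴ using {1, x, …, x^3}.
Form the 4×4 matrix with these as columns; its determinant is 47.
A nonzero determinant means the columns are linearly independent.

linearly independent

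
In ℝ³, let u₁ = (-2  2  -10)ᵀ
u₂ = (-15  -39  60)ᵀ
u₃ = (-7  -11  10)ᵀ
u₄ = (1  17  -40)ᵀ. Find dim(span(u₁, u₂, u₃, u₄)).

dim = 2

Put the 3×4 matrix [u₁|u₂|u₃|u₄] into echelon form.
Exactly 2 pivots survive; hence the rank is 2.
(With 4 elements in a 3-dimensional space the rank is at most 3.)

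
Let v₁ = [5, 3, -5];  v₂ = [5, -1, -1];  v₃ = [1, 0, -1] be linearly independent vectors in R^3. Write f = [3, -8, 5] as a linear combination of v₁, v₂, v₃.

f = -2v₁ + 2v₂ + 3v₃

Since v₁, v₂, v₃ are independent, the coefficients expressing f are uniquely determined by a linear system.
Row-reducing the augmented matrix gives the unique coefficients (a₁, a₂, a₃) = (-2, 2, 3).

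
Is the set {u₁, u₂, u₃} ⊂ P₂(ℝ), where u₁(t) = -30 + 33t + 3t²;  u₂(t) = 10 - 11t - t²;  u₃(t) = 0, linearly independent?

linearly dependent

Write each element as a coordinate vector in ℝ³ using {1, t, t²}.
One of the vectors is the zero vector, so the set is linearly dependent.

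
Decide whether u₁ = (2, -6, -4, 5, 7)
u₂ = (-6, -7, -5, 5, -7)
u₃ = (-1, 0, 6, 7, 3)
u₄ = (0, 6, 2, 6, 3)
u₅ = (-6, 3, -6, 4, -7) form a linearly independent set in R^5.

Row-reduce the matrix whose columns are u₁, u₂, u₃, u₄, u₅.
The reduction yields 5 nonzero rows, so the rank is 5.
Since rank = 5 (the number of vectors), the set is linearly independent.

linearly independent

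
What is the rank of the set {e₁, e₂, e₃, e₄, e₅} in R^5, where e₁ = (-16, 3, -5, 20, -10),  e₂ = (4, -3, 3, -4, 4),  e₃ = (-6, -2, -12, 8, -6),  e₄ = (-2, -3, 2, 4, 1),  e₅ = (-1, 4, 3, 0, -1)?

3

Row-reduce the 5×5 matrix with these as rows.
There are 3 pivot columns, so rank = 3.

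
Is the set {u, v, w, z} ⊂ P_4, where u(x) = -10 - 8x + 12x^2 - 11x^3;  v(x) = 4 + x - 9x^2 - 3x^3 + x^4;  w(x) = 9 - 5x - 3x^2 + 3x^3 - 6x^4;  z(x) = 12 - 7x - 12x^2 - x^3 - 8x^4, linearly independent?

Take coordinates with respect to the standard basis {1, x, …, x^4}.
Place the vectors as rows of a 4×5 matrix and reduce to echelon form.
The reduction yields 4 nonzero rows, so the rank is 4.
Since rank = 4 (the number of vectors), the set is linearly independent.

linearly independent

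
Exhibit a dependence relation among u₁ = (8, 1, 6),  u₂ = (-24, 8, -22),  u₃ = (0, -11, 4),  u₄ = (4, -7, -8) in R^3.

Solve the homogeneous system with u₁, u₂, u₃, u₄ as columns by row-reducing the coefficient matrix.
One solution (up to scaling) is (3, 1, 1, 0).

3u₁ + u₂ + u₃ = 0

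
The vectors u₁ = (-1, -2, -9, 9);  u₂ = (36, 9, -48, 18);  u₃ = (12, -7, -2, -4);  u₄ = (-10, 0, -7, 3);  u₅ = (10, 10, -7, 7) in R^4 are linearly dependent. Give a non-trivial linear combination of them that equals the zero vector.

Write the vectors as columns of a matrix and find a nonzero vector in its null space.
The free variable yields coefficients (0, 1, -3, -3, -3) (any nonzero multiple also works).

u₂ - 3u₃ - 3u₄ - 3u₅ = 0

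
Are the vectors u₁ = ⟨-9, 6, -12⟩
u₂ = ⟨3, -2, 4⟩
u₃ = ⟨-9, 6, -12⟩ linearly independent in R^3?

linearly dependent

One vector is a scalar multiple of another, so the set is dependent.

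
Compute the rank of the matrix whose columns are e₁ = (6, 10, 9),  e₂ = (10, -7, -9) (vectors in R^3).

Apply Gaussian elimination to the matrix whose rows are e₁, e₂.
Reduction leaves 2 leading entries, giving rank 2.

rank 2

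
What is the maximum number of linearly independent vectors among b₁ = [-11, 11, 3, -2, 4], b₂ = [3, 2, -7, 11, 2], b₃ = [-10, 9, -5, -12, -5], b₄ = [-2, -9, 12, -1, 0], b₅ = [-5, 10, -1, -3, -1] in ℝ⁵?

Put the 5×5 matrix [b₁|b₂|b₃|b₄|b₅] into echelon form.
There are 5 pivot columns, so rank = 5.

5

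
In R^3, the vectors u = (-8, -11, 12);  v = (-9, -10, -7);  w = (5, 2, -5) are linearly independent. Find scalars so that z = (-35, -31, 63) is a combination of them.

z = 3u - v - 4w

Set up the augmented matrix [u | v | w | z] and row-reduce.
Row-reducing the augmented matrix gives the unique coefficients (c₁, c₂, c₃) = (3, -1, -4).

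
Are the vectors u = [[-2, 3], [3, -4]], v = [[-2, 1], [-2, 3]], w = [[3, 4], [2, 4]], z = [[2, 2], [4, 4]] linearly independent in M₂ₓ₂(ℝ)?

Write each element as a coordinate vector in ℝ⁴ using {E₁₁, E₁₂, E₂₁, E₂₂}.
Row-reduce the matrix whose columns are u, v, w, z.
The reduction yields 4 nonzero rows, so the rank is 4.
Since rank = 4 (the number of vectors), the set is linearly independent.

linearly independent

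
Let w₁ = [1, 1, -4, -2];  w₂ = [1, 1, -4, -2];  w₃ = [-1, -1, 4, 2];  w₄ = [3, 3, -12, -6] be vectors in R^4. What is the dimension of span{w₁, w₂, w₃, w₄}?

Put the 4×4 matrix [w₁|w₂|w₃|w₄] into echelon form.
There is 1 pivot column, so rank = 1.

1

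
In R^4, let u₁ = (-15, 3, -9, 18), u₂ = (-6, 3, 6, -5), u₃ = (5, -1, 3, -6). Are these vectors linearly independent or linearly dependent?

One vector is a scalar multiple of another, so the set is dependent.

linearly dependent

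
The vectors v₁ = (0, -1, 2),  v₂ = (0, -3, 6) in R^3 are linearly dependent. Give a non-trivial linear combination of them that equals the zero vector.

Solve the homogeneous system with v₁, v₂ as columns by row-reducing the coefficient matrix.
The free variable yields coefficients (3, -1) (any nonzero multiple also works).

3v₁ - v₂ = 0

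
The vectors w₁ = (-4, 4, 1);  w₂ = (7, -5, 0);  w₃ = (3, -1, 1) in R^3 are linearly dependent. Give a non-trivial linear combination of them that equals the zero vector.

w₁ + w₂ - w₃ = 0

Set up α₁w₁ + … + α₃w₃ = 0 and solve the homogeneous system.
The free variable yields coefficients (1, 1, -1) (any nonzero multiple also works).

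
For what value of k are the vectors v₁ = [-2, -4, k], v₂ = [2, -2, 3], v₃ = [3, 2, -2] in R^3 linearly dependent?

Dependence holds iff the 3×3 matrix [v₁ v₂ v₃] is singular.
Cofactor expansion gives det = 10*k - 48.
Setting this to zero gives k = 24/5.

k = 24/5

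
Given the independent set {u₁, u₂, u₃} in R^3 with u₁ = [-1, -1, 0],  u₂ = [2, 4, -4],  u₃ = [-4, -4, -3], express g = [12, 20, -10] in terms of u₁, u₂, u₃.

g = 4u₁ + 4u₂ - 2u₃

Set up the augmented matrix [u₁ | u₂ | u₃ | g] and row-reduce.
Row-reducing the augmented matrix gives the unique coefficients (c₁, c₂, c₃) = (4, 4, -2).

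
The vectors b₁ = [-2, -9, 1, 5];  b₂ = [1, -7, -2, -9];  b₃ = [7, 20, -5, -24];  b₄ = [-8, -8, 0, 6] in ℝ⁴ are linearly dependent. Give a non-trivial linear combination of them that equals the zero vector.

3b₁ - b₂ + b₃ = 0

Set up α₁b₁ + … + α₄b₄ = 0 and solve the homogeneous system.
One solution (up to scaling) is (3, -1, 1, 0).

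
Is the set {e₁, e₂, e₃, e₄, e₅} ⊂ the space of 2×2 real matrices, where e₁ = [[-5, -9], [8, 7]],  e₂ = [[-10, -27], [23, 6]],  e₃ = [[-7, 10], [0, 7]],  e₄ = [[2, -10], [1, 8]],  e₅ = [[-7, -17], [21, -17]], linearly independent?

Take coordinates with respect to the standard basis {E₁₁, E₁₂, E₂₁, E₂₂}.
There are 5 vectors in a 4-dimensional space, so they cannot be linearly independent.

linearly dependent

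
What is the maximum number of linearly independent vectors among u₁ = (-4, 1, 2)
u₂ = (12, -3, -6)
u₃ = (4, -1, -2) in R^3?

1

Row-reduce the 3×3 matrix with these as rows.
Reduction leaves 1 leading entry, giving rank 1.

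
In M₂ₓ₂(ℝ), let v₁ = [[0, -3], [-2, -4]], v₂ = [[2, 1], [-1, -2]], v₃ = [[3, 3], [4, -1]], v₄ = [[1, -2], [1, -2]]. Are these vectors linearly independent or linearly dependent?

linearly independent

Take coordinates with respect to the standard basis {E₁₁, E₁₂, E₂₁, E₂₂}.
Place the vectors as rows of a 4×4 matrix and reduce to echelon form.
The reduction yields 4 nonzero rows, so the rank is 4.
Since rank = 4 (the number of vectors), the set is linearly independent.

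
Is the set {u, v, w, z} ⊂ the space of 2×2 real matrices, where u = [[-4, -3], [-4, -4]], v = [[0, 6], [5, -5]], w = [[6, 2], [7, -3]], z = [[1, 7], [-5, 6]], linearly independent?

Write each element as a coordinate vector in ℝ⁴ using {E₁₁, E₁₂, E₂₁, E₂₂}.
Row-reduce the matrix whose columns are u, v, w, z.
The reduction yields 4 nonzero rows, so the rank is 4.
Since rank = 4 (the number of vectors), the set is linearly independent.

linearly independent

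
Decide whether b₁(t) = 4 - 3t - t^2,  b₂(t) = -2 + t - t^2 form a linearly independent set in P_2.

Write each element as a coordinate vector in ℝ³ using {1, t, t^2}.
Place the vectors as rows of a 2×3 matrix and reduce to echelon form.
The reduction yields 2 nonzero rows, so the rank is 2.
Since rank = 2 (the number of vectors), the set is linearly independent.

linearly independent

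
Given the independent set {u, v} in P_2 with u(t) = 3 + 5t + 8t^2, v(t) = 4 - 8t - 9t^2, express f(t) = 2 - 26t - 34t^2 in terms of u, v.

f = -2u + 2v

Work in coordinates with respect to the standard basis {1, t, t^2}.
Solve the system with u, v as columns and f as the right-hand side.
The system has the unique solution (c₁, c₂) = (-2, 2).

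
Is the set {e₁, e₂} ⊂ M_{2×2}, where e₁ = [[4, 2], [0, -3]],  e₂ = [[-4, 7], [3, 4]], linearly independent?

Take coordinates with respect to the standard basis {E₁₁, E₁₂, E₂₁, E₂₂}.
Row-reduce the matrix whose columns are e₁, e₂.
The reduction yields 2 nonzero rows, so the rank is 2.
Since rank = 2 (the number of vectors), the set is linearly independent.

linearly independent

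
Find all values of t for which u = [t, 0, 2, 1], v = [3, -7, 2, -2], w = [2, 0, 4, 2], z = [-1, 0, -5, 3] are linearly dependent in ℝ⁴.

The set is linearly dependent precisely when det[u; v; w; z] = 0.
Cofactor expansion gives det = 154 - 154*t.
This vanishes exactly when t = 1.

t = 1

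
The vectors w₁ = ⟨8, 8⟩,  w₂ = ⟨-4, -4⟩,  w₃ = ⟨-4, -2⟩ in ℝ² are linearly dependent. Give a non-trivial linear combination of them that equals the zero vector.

Solve the homogeneous system with w₁, w₂, w₃ as columns by row-reducing the coefficient matrix.
One solution (up to scaling) is (1, 2, 0).

w₁ + 2w₂ = 0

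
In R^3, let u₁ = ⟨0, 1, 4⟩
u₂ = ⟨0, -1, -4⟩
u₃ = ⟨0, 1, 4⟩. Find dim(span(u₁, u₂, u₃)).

dim = 1

Put the 3×3 matrix [u₁|u₂|u₃] into echelon form.
Reduction leaves 1 leading entry, giving rank 1.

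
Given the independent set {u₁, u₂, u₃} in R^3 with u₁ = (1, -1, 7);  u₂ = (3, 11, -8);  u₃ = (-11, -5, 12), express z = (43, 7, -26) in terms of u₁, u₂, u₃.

z = 2u₁ - u₂ - 4u₃

Write z = α₁u₁ + … + α₃u₃ and equate components.
Back-substitution yields (α₁, α₂, α₃) = (2, -1, -4).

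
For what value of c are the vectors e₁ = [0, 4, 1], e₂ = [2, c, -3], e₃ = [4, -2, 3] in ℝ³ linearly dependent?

The set is linearly dependent precisely when det[e₁; e₂; e₃] = 0.
The determinant works out to -4*c - 76.
Solving -4*c - 76 = 0 yields c = -19.

c = -19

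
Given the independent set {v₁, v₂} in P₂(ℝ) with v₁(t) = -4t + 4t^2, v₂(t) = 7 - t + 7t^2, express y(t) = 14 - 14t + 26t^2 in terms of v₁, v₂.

Identify each element with its coordinate vector in ℝ³ via {1, t, t^2}.
Solve the system with v₁, v₂ as columns and y as the right-hand side.
Back-substitution yields (a₁, a₂) = (3, 2).

y = 3v₁ + 2v₂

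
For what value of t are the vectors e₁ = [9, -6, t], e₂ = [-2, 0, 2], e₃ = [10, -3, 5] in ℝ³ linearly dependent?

Dependence holds iff the 3×3 matrix [e₁ e₂ e₃] is singular.
The determinant works out to 6*t - 126.
Setting this to zero gives t = 21.

t = 21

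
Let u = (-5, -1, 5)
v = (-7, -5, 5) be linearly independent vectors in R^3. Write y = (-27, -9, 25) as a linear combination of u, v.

Set up the augmented matrix [u | v | y] and row-reduce.
Back-substitution yields (c₁, c₂) = (4, 1).

y = 4u + v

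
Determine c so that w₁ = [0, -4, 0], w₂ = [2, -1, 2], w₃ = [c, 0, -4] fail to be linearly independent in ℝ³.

c = -4

The set is linearly dependent precisely when det[w₁; w₂; w₃] = 0.
The determinant works out to -8*c - 32.
Setting this to zero gives c = -4.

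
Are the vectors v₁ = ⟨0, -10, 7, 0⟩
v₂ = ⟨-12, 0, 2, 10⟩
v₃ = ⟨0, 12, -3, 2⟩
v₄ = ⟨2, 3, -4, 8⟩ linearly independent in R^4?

linearly independent

The matrix [v₁|v₂|v₃|v₄] has determinant -6640.
A nonzero determinant means the columns are linearly independent.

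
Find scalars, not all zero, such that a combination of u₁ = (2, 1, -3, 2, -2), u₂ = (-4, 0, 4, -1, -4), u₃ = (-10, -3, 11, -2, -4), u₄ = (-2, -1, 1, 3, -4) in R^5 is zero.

2u₁ - u₂ + u₃ - u₄ = 0

Set up α₁u₁ + … + α₄u₄ = 0 and solve the homogeneous system.
A generator of the null space is (2, -1, 1, -1).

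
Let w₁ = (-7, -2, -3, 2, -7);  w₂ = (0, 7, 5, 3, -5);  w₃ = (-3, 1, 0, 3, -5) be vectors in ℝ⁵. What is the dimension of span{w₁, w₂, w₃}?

dim = 3

Form the matrix with w₁, w₂, w₃ as columns and reduce.
There are 3 pivot columns, so rank = 3.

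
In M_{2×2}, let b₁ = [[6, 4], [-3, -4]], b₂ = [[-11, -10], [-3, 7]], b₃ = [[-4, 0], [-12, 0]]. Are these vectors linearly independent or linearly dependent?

Take coordinates with respect to the standard basis {E₁₁, E₁₂, E₂₁, E₂₂}.
Row-reduce the matrix whose columns are b₁, b₂, b₃.
The reduction yields 3 nonzero rows, so the rank is 3.
Since rank = 3 (the number of vectors), the set is linearly independent.

linearly independent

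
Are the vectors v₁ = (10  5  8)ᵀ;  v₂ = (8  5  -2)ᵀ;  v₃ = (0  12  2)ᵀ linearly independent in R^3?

linearly independent

Form the 3×3 matrix with these as columns; its determinant is 1028.
A nonzero determinant means the columns are linearly independent.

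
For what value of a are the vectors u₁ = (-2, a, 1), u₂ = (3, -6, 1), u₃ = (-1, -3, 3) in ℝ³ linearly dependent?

The vectors are dependent exactly when the determinant of the matrix with rows u₁, u₂, u₃ vanishes.
The determinant works out to 15 - 10*a.
Setting this to zero gives a = 3/2.

a = 3/2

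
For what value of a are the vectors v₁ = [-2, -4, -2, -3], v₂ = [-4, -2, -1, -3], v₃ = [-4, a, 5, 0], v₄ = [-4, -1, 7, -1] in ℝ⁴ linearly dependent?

a = 5/2

Place the vectors as rows of a 4×4 matrix; dependence ⇔ determinant zero.
The determinant works out to 90 - 36*a.
Setting this to zero gives a = 5/2.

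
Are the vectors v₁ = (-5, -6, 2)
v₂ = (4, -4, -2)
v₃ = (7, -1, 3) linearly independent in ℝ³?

The matrix [v₁|v₂|v₃] has determinant 274.
A nonzero determinant means the columns are linearly independent.

linearly independent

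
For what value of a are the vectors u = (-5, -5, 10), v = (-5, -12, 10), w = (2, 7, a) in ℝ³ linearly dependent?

a = -4

The set is linearly dependent precisely when det[u; v; w] = 0.
Expanding, det = 35*a + 140.
Setting this to zero gives a = -4.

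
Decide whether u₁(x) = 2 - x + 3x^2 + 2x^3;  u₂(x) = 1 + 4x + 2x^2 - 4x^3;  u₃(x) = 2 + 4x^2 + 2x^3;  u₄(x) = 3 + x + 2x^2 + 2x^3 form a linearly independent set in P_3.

linearly independent

Write each element as a coordinate vector in ℝ⁴ using {1, x, …, x^3}.
Row-reduce the matrix whose columns are u₁, u₂, u₃, u₄.
The reduction yields 4 nonzero rows, so the rank is 4.
Since rank = 4 (the number of vectors), the set is linearly independent.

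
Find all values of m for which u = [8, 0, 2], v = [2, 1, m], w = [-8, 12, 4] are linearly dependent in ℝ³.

The vectors are dependent exactly when the determinant of the matrix with rows u, v, w vanishes.
The determinant works out to 96 - 96*m.
Setting this to zero gives m = 1.

m = 1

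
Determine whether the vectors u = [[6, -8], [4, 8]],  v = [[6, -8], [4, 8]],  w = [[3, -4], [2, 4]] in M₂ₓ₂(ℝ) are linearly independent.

Write each element as a coordinate vector in ℝ⁴ using {E₁₁, E₁₂, E₂₁, E₂₂}.
Place the vectors as rows of a 3×4 matrix and reduce to echelon form.
The reduction yields 1 nonzero row, so the rank is 1.
Since rank 1 < 3, the set is linearly dependent.

linearly dependent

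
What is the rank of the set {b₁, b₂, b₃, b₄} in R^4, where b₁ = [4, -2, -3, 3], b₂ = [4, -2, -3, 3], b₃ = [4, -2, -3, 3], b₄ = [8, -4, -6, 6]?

rank 1

Put the 4×4 matrix [b₁|b₂|b₃|b₄] into echelon form.
There is 1 pivot column, so rank = 1.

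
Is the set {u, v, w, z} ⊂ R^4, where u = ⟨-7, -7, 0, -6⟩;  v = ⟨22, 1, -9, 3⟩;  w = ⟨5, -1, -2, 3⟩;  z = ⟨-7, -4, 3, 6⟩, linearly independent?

linearly dependent

Row-reduce the matrix whose columns are u, v, w, z.
The reduction yields 3 nonzero rows, so the rank is 3.
Since rank 3 < 4, the set is linearly dependent.
Indeed v - 3w + z = 0.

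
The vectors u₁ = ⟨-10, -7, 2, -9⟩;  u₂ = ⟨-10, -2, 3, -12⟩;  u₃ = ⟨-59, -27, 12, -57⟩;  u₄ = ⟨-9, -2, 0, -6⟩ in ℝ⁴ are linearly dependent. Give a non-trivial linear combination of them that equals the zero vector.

Set up α₁u₁ + … + α₄u₄ = 0 and solve the homogeneous system.
A generator of the null space is (3, 2, -1, 1).

3u₁ + 2u₂ - u₃ + u₄ = 0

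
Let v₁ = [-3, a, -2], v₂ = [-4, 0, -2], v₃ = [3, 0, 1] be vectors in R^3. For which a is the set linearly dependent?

a = 0

The set is linearly dependent precisely when det[v₁; v₂; v₃] = 0.
Cofactor expansion gives det = -2*a.
Setting this to zero gives a = 0.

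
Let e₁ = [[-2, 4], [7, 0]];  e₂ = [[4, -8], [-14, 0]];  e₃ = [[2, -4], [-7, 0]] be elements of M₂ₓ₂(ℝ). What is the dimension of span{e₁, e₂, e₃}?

Pass to coordinate vectors with respect to the basis {E₁₁, E₁₂, E₂₁, E₂₂}.
Apply Gaussian elimination to the matrix whose rows are e₁, e₂, e₃.
There is 1 pivot column, so rank = 1.

dim = 1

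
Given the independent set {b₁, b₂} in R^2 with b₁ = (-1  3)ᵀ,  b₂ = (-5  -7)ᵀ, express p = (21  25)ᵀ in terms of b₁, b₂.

p = -b₁ - 4b₂

Write p = a₁b₁ + a₂b₂ and equate components.
Back-substitution yields (a₁, a₂) = (-1, -4).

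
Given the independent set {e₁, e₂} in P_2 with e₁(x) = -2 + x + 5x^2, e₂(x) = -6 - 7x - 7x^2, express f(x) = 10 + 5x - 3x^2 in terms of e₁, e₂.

f = -2e₁ - e₂

Work in coordinates with respect to the standard basis {1, x, x^2}.
Set up the augmented matrix [e₁ | e₂ | f] and row-reduce.
The system has the unique solution (c₁, c₂) = (-2, -1).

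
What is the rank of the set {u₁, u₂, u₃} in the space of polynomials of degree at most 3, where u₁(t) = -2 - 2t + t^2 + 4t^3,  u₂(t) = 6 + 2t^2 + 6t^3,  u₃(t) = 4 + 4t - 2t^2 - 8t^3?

Use coordinates relative to {1, t, …, t^3}.
Apply Gaussian elimination to the matrix whose rows are u₁, u₂, u₃.
Reduction leaves 2 leading entries, giving rank 2.

2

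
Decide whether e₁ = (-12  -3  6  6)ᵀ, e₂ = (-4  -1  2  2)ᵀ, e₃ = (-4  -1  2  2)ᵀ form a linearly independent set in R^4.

Row-reduce the matrix whose columns are e₁, e₂, e₃.
The reduction yields 1 nonzero row, so the rank is 1.
Since rank 1 < 3, the set is linearly dependent.

linearly dependent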